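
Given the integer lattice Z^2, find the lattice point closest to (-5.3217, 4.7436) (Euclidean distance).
(-5, 5)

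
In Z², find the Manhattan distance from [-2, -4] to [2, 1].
9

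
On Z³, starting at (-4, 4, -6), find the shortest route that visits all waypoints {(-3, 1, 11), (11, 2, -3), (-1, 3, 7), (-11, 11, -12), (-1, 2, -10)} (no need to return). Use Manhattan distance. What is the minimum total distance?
91
(one optimal route: (-4, 4, -6) → (-11, 11, -12) → (-1, 2, -10) → (11, 2, -3) → (-1, 3, 7) → (-3, 1, 11))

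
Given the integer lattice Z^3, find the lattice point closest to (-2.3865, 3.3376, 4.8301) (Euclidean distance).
(-2, 3, 5)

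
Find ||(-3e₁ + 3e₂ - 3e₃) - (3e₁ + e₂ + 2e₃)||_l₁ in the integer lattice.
13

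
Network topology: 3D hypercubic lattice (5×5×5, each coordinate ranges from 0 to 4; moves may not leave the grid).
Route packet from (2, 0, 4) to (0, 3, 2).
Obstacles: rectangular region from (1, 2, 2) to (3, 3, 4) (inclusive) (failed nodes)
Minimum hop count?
7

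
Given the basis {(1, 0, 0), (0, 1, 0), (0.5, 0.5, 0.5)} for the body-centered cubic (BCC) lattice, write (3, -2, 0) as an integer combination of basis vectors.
3b₁ - 2b₂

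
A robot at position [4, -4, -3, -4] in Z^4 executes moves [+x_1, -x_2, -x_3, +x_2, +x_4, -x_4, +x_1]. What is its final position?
(6, -4, -4, -4)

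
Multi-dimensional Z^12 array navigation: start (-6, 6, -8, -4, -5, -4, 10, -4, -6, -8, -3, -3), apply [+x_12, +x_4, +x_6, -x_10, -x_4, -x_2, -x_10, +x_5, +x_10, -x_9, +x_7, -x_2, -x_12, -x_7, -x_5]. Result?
(-6, 4, -8, -4, -5, -3, 10, -4, -7, -9, -3, -3)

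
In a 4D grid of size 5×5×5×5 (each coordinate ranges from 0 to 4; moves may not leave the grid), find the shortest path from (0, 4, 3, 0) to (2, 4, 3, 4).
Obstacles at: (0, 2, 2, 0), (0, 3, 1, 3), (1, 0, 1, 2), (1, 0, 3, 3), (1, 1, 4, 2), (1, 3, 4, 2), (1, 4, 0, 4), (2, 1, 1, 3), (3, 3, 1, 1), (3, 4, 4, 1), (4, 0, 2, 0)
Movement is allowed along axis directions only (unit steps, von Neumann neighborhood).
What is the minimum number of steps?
6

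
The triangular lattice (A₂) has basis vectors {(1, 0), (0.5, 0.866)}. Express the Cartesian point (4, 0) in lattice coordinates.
4b₁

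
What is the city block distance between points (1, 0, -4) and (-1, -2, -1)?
7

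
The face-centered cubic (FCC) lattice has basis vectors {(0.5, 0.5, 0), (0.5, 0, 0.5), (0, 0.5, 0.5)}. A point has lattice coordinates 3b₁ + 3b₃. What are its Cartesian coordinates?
(1.5, 3, 1.5)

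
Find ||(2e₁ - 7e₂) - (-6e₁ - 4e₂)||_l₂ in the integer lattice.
8.544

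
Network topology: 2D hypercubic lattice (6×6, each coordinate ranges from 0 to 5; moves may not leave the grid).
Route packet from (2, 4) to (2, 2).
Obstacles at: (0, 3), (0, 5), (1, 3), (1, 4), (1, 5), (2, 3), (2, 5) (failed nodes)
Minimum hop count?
4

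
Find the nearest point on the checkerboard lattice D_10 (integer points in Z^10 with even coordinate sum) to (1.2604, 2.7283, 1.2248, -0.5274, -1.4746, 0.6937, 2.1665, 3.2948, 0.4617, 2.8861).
(1, 3, 1, -1, -1, 1, 2, 3, 0, 3)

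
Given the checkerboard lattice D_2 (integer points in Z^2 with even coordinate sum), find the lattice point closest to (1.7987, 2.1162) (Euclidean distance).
(2, 2)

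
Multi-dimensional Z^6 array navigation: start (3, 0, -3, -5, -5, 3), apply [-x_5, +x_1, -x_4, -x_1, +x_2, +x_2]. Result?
(3, 2, -3, -6, -6, 3)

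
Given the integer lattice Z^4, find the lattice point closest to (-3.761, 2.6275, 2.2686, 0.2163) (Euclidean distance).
(-4, 3, 2, 0)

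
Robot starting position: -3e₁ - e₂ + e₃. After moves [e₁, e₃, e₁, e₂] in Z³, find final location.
(-1, 0, 2)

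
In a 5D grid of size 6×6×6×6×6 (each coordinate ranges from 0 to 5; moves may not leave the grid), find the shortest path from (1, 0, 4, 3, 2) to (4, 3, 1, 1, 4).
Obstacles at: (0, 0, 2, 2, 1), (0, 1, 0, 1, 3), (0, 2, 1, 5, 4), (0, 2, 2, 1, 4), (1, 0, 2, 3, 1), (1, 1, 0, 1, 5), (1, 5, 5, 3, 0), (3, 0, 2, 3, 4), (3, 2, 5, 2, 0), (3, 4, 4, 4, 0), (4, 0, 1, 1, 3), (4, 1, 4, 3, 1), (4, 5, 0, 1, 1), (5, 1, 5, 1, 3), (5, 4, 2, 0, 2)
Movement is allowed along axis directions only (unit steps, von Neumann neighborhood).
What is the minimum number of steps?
13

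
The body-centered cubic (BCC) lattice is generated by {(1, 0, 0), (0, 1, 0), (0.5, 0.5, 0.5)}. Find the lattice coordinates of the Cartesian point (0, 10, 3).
-3b₁ + 7b₂ + 6b₃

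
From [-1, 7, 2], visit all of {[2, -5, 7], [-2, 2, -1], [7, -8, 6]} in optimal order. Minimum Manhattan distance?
37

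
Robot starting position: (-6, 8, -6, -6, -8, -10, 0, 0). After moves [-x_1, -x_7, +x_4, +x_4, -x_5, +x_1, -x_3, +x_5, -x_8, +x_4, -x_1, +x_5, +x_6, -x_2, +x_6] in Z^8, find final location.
(-7, 7, -7, -3, -7, -8, -1, -1)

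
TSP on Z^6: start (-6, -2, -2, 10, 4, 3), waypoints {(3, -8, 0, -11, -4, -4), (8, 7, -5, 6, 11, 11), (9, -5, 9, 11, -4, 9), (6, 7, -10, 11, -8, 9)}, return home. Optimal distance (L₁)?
222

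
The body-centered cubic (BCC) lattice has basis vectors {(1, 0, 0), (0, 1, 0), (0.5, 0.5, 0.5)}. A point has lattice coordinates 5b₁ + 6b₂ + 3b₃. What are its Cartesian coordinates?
(6.5, 7.5, 1.5)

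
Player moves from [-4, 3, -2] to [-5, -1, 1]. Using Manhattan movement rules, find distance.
8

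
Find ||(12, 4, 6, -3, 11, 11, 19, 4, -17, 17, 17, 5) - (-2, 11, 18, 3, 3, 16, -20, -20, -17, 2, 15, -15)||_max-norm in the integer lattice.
39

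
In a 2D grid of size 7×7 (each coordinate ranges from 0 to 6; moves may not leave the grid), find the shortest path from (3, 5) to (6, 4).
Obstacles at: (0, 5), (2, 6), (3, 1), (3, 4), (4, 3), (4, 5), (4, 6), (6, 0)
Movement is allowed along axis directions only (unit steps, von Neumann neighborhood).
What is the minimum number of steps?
10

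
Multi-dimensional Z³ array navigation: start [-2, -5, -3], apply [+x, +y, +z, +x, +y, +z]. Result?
(0, -3, -1)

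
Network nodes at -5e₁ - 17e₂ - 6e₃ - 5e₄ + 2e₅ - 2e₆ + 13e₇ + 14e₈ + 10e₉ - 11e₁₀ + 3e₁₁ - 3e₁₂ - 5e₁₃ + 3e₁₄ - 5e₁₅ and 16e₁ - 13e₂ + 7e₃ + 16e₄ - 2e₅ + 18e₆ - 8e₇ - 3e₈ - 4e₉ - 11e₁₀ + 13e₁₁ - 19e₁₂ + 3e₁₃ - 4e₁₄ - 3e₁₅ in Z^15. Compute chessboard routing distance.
21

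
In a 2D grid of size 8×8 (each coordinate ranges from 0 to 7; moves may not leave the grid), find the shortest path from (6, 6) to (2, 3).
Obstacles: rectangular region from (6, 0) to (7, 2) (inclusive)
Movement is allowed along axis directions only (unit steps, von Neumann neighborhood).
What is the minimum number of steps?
7
(one shortest path: (6, 6) → (5, 6) → (4, 6) → (3, 6) → (2, 6) → (2, 5) → (2, 4) → (2, 3))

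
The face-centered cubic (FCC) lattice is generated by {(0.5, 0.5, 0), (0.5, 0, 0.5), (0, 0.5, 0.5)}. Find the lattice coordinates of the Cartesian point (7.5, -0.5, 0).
7b₁ + 8b₂ - 8b₃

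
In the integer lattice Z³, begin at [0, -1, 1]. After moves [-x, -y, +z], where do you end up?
(-1, -2, 2)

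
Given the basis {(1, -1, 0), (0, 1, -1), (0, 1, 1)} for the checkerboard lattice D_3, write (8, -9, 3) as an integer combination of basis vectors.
8b₁ - 2b₂ + b₃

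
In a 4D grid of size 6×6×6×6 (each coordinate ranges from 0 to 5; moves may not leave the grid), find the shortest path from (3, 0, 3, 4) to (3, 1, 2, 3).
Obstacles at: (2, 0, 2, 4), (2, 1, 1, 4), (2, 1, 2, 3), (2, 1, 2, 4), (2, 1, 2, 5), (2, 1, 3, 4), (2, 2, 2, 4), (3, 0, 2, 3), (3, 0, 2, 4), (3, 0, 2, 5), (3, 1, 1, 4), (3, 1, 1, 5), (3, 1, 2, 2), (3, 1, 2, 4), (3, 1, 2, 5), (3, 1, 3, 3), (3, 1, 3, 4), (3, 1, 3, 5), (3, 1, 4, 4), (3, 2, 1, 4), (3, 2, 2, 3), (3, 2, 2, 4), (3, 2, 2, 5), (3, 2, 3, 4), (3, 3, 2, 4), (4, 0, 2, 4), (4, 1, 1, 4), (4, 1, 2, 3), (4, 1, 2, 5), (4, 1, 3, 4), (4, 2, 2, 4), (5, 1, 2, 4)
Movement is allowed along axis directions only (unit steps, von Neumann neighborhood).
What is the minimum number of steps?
7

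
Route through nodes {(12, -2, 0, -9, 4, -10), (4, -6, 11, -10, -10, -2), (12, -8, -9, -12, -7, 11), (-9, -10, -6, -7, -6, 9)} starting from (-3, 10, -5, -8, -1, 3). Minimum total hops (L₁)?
167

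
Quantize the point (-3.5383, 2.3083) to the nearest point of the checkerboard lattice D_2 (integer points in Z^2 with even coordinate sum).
(-4, 2)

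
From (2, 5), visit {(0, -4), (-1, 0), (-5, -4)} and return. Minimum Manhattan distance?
32
(one optimal route: (2, 5) → (0, -4) → (-5, -4) → (-1, 0) → (2, 5))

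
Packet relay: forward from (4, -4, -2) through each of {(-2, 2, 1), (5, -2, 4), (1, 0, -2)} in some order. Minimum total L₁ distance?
29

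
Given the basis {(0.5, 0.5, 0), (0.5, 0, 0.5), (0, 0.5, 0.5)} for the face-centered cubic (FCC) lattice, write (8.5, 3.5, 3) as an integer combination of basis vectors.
9b₁ + 8b₂ - 2b₃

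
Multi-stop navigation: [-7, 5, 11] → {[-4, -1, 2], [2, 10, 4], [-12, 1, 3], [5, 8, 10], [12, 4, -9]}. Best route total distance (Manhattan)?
88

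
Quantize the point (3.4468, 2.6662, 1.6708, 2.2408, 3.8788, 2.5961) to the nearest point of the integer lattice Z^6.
(3, 3, 2, 2, 4, 3)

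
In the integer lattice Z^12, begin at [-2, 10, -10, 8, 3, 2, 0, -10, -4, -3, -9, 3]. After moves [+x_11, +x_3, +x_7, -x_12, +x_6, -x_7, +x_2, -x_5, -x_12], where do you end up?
(-2, 11, -9, 8, 2, 3, 0, -10, -4, -3, -8, 1)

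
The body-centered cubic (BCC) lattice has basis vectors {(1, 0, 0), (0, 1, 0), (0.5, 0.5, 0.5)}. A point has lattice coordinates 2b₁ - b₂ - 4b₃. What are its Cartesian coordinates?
(0, -3, -2)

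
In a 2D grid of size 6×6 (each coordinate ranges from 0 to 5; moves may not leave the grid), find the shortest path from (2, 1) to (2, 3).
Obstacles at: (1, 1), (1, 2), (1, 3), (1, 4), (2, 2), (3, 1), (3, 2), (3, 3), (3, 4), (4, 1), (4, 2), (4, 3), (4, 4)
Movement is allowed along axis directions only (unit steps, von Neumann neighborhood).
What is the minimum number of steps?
12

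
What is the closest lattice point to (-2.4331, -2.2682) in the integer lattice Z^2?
(-2, -2)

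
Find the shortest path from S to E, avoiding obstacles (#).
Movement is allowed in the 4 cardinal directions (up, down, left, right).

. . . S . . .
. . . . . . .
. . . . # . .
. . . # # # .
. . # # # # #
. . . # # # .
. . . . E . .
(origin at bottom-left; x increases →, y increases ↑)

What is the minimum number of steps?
11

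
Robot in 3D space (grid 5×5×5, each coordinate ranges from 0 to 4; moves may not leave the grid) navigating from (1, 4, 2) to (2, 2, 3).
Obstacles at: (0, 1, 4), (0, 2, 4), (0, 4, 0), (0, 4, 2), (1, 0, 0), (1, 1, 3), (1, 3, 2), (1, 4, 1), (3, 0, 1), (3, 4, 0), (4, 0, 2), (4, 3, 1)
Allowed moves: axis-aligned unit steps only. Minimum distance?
4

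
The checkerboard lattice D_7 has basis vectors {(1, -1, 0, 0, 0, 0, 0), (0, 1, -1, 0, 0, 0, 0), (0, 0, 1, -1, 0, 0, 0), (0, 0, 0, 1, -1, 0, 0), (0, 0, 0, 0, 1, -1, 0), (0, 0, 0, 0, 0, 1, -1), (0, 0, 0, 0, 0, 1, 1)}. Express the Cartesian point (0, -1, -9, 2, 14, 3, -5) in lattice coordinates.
-b₂ - 10b₃ - 8b₄ + 6b₅ + 7b₆ + 2b₇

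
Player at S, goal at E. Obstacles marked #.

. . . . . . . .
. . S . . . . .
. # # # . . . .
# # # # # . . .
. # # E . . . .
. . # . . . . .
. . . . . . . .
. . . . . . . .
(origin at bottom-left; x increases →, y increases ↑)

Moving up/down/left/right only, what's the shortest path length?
8
(one shortest path: (2, 6) → (3, 6) → (4, 6) → (5, 6) → (5, 5) → (5, 4) → (5, 3) → (4, 3) → (3, 3))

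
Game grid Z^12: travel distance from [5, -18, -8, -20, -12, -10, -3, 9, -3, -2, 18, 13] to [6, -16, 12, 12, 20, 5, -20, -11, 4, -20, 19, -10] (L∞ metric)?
32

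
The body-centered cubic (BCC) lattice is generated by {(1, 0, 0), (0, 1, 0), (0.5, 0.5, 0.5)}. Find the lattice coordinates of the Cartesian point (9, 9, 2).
7b₁ + 7b₂ + 4b₃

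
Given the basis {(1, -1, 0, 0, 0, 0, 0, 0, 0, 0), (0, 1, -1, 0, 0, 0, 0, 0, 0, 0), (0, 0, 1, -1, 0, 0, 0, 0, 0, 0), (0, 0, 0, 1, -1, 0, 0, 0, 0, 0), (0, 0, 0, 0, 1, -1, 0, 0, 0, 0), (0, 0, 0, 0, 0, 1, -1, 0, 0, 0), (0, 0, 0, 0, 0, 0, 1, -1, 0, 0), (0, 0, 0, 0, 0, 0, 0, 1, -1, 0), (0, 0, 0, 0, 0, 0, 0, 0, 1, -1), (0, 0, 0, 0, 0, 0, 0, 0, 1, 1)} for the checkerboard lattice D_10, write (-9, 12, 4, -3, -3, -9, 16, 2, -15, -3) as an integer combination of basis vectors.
-9b₁ + 3b₂ + 7b₃ + 4b₄ + b₅ - 8b₆ + 8b₇ + 10b₈ - b₉ - 4b₁₀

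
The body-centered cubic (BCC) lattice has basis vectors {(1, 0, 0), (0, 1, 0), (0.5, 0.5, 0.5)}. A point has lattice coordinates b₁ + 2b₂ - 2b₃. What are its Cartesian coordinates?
(0, 1, -1)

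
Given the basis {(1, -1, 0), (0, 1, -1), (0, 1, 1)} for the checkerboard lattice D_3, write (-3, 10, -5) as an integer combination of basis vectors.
-3b₁ + 6b₂ + b₃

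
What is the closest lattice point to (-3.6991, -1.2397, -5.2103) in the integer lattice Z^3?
(-4, -1, -5)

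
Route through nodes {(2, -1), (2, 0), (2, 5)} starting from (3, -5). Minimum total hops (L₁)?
11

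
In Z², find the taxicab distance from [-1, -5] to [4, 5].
15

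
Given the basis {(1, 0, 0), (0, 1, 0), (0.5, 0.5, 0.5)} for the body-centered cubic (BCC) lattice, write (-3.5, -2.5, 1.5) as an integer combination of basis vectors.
-5b₁ - 4b₂ + 3b₃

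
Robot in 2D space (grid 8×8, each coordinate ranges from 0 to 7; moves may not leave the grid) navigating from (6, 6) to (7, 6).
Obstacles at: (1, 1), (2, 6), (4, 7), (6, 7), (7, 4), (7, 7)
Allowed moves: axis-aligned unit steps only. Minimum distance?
1
(one shortest path: (6, 6) → (7, 6))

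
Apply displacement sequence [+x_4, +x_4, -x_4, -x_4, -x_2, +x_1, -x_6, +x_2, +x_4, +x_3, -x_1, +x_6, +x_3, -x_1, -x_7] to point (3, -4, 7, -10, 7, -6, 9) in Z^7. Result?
(2, -4, 9, -9, 7, -6, 8)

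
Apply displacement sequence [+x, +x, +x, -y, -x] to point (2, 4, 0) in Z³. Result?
(4, 3, 0)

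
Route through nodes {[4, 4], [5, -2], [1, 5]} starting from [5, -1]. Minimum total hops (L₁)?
12
(one optimal route: (5, -1) → (5, -2) → (4, 4) → (1, 5))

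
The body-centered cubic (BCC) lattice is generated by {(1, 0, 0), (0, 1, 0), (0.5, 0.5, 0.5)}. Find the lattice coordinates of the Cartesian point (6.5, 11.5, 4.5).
2b₁ + 7b₂ + 9b₃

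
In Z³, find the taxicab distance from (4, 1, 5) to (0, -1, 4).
7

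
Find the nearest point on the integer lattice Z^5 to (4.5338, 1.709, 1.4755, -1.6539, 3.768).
(5, 2, 1, -2, 4)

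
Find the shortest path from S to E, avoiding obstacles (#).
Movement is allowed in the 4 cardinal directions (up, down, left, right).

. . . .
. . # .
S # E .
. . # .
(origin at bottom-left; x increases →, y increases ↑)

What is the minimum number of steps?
8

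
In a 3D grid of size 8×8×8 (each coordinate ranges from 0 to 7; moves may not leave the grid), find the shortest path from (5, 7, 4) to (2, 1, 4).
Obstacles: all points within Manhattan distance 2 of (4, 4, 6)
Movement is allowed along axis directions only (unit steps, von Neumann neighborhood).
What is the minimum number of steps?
9
(one shortest path: (5, 7, 4) → (4, 7, 4) → (3, 7, 4) → (2, 7, 4) → (2, 6, 4) → (2, 5, 4) → (2, 4, 4) → (2, 3, 4) → (2, 2, 4) → (2, 1, 4))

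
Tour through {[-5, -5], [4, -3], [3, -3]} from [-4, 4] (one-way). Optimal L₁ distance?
21
(one optimal route: (-4, 4) → (-5, -5) → (3, -3) → (4, -3))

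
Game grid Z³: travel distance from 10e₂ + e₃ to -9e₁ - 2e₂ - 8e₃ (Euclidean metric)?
17.4929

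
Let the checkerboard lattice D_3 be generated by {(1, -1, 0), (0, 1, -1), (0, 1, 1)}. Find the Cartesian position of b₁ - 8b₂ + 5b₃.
(1, -4, 13)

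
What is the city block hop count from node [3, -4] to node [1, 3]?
9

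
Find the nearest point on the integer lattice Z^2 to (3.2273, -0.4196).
(3, 0)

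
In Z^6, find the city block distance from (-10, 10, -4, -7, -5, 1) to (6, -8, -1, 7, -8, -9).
64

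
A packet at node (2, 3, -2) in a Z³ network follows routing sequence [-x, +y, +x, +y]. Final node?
(2, 5, -2)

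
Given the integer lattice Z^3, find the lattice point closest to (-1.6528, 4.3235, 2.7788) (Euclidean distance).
(-2, 4, 3)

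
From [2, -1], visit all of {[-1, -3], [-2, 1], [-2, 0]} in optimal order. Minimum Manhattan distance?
10
(one optimal route: (2, -1) → (-1, -3) → (-2, 0) → (-2, 1))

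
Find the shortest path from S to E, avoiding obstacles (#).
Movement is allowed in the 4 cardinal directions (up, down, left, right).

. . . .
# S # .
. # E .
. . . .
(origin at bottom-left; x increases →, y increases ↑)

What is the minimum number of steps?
6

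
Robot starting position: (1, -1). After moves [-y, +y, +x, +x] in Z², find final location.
(3, -1)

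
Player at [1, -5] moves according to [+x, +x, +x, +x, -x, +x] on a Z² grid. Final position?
(5, -5)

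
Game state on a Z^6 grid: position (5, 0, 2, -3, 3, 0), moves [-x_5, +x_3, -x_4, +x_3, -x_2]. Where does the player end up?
(5, -1, 4, -4, 2, 0)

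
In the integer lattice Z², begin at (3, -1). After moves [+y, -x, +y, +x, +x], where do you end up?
(4, 1)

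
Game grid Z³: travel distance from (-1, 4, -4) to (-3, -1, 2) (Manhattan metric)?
13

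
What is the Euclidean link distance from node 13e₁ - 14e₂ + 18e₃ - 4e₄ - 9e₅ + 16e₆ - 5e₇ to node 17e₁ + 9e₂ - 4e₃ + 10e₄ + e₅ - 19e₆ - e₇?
50.6557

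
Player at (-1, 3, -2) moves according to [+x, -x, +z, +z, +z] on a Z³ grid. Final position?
(-1, 3, 1)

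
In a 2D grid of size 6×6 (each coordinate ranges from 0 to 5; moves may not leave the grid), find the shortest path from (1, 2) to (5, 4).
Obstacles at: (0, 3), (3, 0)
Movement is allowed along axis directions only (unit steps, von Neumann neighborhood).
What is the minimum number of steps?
6
(one shortest path: (1, 2) → (2, 2) → (3, 2) → (4, 2) → (5, 2) → (5, 3) → (5, 4))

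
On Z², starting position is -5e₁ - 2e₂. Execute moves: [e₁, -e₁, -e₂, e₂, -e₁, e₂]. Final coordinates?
(-6, -1)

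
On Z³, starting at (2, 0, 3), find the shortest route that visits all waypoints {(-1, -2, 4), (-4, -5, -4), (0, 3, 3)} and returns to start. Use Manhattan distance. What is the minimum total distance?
44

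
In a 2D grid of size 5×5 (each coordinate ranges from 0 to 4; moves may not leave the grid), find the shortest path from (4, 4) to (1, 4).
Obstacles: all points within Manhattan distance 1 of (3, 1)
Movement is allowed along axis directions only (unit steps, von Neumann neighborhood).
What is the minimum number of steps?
3
(one shortest path: (4, 4) → (3, 4) → (2, 4) → (1, 4))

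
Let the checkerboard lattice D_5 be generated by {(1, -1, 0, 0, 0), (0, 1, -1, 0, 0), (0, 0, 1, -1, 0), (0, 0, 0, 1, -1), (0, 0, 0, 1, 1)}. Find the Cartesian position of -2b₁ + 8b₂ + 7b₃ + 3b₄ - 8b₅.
(-2, 10, -1, -12, -11)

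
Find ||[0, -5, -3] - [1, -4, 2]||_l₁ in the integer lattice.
7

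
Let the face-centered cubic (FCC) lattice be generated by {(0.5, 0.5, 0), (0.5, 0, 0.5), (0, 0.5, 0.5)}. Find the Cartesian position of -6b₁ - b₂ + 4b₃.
(-3.5, -1, 1.5)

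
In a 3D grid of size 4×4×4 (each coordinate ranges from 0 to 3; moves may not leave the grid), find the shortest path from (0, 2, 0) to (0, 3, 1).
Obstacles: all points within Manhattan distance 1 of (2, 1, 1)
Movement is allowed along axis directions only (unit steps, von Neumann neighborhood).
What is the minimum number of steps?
2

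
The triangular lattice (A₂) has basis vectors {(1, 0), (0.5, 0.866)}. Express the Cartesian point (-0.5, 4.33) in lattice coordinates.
-3b₁ + 5b₂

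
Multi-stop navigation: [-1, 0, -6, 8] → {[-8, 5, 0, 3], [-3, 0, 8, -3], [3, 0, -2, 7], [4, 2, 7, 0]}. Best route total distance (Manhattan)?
65
(one optimal route: (-1, 0, -6, 8) → (3, 0, -2, 7) → (4, 2, 7, 0) → (-3, 0, 8, -3) → (-8, 5, 0, 3))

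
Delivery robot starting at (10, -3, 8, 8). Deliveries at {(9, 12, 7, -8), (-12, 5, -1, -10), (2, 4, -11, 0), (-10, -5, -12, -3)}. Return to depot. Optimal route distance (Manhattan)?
168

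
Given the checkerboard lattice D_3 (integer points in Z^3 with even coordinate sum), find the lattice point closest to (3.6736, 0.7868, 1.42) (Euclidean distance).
(4, 1, 1)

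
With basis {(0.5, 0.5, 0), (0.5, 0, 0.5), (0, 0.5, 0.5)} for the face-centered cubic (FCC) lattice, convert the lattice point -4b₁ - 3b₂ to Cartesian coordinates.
(-3.5, -2, -1.5)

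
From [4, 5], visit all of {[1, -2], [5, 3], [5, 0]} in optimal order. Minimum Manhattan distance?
12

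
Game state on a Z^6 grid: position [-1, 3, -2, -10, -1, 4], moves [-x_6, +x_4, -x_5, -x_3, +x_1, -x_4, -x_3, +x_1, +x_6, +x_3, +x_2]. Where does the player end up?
(1, 4, -3, -10, -2, 4)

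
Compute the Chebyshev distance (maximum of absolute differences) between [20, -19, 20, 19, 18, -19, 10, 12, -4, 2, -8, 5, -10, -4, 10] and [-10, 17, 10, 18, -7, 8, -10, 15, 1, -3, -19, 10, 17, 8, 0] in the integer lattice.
36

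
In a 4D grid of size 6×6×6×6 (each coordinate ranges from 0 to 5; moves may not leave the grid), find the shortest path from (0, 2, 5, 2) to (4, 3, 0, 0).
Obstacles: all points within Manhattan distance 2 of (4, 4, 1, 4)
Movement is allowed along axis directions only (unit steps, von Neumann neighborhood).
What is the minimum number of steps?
12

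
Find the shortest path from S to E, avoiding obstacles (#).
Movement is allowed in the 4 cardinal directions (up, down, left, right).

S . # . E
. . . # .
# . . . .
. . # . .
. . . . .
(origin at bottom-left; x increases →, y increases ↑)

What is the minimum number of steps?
8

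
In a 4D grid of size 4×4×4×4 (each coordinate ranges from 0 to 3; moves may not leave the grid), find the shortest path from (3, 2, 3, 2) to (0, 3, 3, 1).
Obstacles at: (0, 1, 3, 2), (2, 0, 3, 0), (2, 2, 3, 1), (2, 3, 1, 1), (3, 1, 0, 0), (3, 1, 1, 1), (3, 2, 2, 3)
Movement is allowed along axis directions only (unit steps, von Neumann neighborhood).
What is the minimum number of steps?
5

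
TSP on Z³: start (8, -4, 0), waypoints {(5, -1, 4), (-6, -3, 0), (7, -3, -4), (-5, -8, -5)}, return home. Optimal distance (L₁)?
62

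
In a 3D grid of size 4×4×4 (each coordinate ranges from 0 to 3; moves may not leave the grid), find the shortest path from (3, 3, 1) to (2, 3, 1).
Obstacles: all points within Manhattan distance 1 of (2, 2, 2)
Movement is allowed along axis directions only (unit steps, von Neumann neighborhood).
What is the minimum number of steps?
1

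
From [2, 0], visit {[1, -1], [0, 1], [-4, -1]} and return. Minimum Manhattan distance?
16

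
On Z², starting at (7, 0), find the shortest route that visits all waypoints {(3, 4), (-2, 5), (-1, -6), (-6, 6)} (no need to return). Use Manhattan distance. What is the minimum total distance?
36
(one optimal route: (7, 0) → (3, 4) → (-2, 5) → (-6, 6) → (-1, -6))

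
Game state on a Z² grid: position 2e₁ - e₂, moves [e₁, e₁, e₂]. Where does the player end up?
(4, 0)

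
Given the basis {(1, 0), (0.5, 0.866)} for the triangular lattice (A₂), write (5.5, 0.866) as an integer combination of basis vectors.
5b₁ + b₂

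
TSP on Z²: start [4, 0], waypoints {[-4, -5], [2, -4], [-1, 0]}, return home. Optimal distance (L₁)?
26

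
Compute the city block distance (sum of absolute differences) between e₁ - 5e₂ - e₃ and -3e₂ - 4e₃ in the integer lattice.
6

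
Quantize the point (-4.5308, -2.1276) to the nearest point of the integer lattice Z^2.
(-5, -2)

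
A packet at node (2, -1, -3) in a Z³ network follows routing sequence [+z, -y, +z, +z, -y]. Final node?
(2, -3, 0)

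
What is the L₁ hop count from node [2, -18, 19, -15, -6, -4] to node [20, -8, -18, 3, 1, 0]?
94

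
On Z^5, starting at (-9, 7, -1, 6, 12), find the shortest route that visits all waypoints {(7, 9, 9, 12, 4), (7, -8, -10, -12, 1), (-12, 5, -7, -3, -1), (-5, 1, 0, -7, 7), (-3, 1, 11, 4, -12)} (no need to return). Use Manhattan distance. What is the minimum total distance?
205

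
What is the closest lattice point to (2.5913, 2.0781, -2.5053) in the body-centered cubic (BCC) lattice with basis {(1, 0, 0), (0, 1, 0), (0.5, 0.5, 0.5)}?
(2.5, 2.5, -2.5)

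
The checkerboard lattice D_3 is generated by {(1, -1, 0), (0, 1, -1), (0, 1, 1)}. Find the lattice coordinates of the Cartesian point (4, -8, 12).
4b₁ - 8b₂ + 4b₃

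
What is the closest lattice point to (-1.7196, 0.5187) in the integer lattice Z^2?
(-2, 1)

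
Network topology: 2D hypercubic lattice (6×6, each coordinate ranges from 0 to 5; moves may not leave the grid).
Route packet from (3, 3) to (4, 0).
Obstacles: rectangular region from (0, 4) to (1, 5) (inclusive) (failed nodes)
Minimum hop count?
4
(one shortest path: (3, 3) → (4, 3) → (4, 2) → (4, 1) → (4, 0))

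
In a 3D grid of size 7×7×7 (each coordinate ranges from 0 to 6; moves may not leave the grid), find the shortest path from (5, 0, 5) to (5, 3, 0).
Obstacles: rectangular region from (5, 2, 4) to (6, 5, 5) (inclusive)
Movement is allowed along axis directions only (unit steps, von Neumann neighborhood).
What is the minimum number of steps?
8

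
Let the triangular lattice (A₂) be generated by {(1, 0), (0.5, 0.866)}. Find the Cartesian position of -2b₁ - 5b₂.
(-4.5, -4.33)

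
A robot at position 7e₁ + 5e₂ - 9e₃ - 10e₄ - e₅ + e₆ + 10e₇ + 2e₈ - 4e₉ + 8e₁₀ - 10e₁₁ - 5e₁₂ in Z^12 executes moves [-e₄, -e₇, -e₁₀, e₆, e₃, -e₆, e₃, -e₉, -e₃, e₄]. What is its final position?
(7, 5, -8, -10, -1, 1, 9, 2, -5, 7, -10, -5)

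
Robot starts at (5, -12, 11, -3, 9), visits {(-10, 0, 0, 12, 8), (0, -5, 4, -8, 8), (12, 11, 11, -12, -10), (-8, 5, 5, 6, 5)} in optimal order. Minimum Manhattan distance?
150
(one optimal route: (5, -12, 11, -3, 9) → (0, -5, 4, -8, 8) → (-10, 0, 0, 12, 8) → (-8, 5, 5, 6, 5) → (12, 11, 11, -12, -10))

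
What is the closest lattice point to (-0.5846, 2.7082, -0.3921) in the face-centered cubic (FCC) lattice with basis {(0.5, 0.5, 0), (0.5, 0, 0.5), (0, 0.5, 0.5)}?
(-0.5, 3, -0.5)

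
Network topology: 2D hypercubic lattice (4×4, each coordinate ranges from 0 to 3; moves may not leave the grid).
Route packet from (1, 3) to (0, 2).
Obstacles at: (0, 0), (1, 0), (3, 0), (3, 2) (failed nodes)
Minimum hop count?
2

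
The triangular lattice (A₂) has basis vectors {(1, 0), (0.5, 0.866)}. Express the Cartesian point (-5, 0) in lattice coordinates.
-5b₁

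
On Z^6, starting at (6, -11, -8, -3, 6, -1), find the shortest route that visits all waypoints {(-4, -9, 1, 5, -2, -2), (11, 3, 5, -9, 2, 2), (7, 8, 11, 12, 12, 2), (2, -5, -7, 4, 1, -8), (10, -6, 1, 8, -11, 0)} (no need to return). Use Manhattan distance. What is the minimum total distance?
181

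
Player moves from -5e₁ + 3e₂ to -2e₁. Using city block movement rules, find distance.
6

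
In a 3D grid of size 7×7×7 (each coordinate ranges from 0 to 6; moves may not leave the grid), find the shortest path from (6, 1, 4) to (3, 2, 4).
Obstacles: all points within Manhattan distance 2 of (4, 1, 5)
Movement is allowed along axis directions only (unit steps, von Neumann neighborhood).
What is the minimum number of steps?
6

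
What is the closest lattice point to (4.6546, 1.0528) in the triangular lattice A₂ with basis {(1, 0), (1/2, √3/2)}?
(4.5, 0.866)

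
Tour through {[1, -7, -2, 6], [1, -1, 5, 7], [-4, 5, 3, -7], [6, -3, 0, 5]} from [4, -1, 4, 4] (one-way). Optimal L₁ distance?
62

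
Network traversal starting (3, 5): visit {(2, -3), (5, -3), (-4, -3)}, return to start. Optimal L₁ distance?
34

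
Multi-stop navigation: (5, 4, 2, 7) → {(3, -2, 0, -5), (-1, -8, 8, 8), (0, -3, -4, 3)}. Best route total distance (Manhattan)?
61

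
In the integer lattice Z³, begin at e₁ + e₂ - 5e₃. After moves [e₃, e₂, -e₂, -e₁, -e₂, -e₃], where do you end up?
(0, 0, -5)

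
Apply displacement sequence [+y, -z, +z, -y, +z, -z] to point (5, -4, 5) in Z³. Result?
(5, -4, 5)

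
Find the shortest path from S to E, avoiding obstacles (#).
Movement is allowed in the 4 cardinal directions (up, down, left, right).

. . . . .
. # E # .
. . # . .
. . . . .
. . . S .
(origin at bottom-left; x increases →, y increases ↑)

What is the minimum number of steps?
8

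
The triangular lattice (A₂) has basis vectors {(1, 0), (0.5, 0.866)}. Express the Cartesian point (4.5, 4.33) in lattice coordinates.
2b₁ + 5b₂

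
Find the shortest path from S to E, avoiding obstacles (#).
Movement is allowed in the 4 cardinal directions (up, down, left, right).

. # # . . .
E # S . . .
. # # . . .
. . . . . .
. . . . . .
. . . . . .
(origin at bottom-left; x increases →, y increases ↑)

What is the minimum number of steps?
8
(one shortest path: (2, 4) → (3, 4) → (3, 3) → (3, 2) → (2, 2) → (1, 2) → (0, 2) → (0, 3) → (0, 4))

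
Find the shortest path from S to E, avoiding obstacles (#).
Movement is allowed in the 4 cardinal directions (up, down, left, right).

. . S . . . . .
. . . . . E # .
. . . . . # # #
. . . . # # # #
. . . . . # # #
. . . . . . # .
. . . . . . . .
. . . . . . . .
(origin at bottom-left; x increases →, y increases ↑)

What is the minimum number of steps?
4
(one shortest path: (2, 7) → (3, 7) → (4, 7) → (5, 7) → (5, 6))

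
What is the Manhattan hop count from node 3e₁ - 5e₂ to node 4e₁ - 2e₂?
4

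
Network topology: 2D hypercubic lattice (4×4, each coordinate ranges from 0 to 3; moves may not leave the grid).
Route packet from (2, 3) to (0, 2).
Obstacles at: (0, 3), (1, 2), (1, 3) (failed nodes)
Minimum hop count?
5
(one shortest path: (2, 3) → (2, 2) → (2, 1) → (1, 1) → (0, 1) → (0, 2))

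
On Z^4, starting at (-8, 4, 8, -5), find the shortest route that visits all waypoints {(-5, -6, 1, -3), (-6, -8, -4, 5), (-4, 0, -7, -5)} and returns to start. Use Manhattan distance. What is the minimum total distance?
84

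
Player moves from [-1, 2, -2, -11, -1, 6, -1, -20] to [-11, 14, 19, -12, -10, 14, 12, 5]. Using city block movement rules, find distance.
99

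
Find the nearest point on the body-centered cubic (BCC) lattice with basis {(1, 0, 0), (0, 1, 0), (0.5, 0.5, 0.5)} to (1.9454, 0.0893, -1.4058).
(2, 0, -1)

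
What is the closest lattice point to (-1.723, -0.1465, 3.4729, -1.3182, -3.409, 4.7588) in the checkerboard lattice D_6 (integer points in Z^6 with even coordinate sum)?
(-2, 0, 3, -1, -3, 5)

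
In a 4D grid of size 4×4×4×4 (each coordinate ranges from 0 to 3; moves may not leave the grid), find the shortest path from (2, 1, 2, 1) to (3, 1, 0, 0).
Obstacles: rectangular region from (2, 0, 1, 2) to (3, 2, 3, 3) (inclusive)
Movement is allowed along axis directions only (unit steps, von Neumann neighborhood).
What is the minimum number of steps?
4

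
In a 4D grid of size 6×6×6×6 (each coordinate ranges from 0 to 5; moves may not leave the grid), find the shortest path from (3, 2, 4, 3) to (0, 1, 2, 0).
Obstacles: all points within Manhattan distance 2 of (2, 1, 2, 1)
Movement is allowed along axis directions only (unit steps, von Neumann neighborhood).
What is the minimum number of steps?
9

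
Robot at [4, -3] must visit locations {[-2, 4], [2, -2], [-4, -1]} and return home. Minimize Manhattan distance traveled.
30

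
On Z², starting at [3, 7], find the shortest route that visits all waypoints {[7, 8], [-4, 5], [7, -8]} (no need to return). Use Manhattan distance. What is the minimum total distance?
39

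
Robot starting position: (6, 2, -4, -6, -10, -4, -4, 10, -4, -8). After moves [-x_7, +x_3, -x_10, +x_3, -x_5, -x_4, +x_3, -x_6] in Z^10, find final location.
(6, 2, -1, -7, -11, -5, -5, 10, -4, -9)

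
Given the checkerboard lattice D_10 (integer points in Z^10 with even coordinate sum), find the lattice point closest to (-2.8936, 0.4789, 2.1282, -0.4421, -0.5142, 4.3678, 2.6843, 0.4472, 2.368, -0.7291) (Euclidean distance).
(-3, 0, 2, 0, -1, 4, 3, 0, 2, -1)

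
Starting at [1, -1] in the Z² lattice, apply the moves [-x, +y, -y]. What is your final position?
(0, -1)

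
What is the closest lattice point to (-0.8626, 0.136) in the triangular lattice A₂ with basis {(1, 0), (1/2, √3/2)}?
(-1, 0)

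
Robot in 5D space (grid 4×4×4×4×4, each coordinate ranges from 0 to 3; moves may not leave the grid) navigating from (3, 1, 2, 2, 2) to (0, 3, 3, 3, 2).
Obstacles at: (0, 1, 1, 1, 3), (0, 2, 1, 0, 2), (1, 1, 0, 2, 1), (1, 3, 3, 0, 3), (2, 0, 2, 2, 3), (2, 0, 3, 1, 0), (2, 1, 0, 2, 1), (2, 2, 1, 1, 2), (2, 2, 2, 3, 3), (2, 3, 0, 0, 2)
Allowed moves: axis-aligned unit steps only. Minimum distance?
7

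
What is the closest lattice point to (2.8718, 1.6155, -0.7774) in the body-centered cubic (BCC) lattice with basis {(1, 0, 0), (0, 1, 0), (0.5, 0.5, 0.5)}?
(3, 2, -1)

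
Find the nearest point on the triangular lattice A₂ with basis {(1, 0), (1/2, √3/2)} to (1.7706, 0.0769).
(2, 0)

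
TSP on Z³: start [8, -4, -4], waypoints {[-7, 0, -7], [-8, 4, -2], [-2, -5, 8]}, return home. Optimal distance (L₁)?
80
(one optimal route: (8, -4, -4) → (-7, 0, -7) → (-8, 4, -2) → (-2, -5, 8) → (8, -4, -4))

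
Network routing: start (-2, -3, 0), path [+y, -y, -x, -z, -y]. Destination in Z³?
(-3, -4, -1)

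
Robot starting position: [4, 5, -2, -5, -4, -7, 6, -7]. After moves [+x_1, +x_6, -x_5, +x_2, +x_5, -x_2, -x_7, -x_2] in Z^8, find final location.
(5, 4, -2, -5, -4, -6, 5, -7)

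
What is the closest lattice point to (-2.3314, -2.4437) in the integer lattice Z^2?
(-2, -2)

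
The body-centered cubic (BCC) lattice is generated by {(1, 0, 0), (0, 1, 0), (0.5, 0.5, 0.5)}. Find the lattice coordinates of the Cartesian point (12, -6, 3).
9b₁ - 9b₂ + 6b₃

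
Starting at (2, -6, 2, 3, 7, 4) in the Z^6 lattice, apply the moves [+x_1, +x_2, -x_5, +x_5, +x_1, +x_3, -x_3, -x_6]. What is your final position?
(4, -5, 2, 3, 7, 3)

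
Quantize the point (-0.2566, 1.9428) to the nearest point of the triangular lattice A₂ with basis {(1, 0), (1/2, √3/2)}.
(0, 1.732)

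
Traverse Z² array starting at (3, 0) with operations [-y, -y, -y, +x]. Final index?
(4, -3)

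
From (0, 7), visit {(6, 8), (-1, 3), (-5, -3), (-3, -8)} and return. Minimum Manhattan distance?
54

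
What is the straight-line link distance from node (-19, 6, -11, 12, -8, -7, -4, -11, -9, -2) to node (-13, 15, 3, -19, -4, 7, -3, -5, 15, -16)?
47.9062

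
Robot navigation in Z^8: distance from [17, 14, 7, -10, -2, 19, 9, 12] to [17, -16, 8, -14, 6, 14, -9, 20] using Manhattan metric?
74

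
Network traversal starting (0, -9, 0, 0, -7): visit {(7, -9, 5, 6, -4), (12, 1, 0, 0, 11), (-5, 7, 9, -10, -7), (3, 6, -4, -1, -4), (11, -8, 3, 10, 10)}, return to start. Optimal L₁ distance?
178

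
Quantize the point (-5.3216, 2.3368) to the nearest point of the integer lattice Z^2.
(-5, 2)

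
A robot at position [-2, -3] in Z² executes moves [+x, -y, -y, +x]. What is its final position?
(0, -5)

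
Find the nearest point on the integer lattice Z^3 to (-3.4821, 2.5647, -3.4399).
(-3, 3, -3)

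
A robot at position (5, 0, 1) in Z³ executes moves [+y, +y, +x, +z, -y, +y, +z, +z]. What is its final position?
(6, 2, 4)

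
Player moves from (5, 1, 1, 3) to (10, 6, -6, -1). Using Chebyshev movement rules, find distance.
7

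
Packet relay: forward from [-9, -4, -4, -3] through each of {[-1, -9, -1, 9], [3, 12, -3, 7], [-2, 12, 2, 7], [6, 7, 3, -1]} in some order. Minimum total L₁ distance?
87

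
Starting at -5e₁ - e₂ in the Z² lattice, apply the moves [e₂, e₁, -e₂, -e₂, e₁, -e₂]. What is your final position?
(-3, -3)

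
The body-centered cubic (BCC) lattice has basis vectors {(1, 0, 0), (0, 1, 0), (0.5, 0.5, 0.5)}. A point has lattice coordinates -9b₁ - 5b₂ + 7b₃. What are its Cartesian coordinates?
(-5.5, -1.5, 3.5)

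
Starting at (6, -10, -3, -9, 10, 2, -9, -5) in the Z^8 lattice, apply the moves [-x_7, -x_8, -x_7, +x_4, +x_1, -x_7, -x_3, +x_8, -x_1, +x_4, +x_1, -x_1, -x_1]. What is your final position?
(5, -10, -4, -7, 10, 2, -12, -5)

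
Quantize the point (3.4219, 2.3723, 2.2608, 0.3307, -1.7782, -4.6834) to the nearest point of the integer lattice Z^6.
(3, 2, 2, 0, -2, -5)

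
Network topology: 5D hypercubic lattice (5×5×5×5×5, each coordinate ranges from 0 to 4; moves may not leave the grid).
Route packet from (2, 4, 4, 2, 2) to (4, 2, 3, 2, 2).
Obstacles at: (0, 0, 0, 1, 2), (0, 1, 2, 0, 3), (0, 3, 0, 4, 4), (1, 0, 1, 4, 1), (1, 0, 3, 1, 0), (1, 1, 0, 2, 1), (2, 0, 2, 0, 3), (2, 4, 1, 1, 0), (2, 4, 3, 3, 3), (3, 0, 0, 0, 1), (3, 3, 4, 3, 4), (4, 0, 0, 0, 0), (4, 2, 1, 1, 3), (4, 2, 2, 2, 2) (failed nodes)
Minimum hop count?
5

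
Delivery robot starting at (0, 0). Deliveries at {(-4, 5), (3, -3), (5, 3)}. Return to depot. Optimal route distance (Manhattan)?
34
(one optimal route: (0, 0) → (-4, 5) → (5, 3) → (3, -3) → (0, 0))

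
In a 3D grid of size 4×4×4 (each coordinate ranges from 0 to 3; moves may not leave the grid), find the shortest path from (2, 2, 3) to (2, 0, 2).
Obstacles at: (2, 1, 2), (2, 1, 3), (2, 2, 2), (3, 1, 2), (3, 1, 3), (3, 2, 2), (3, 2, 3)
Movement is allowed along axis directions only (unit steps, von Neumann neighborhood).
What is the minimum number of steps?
5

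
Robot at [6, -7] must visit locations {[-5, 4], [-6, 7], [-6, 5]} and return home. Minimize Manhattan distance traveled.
52
(one optimal route: (6, -7) → (-5, 4) → (-6, 7) → (-6, 5) → (6, -7))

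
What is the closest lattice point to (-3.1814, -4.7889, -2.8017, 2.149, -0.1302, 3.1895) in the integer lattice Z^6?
(-3, -5, -3, 2, 0, 3)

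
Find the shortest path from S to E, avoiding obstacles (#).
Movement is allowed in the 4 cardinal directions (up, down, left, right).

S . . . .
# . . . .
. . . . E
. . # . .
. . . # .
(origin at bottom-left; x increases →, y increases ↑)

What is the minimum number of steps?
6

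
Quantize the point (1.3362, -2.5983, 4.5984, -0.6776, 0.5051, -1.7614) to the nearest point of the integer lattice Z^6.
(1, -3, 5, -1, 1, -2)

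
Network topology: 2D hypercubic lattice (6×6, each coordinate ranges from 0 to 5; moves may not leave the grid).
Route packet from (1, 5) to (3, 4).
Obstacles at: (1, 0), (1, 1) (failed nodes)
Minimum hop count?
3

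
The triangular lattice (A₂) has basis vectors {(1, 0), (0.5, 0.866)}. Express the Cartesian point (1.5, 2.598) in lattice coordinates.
3b₂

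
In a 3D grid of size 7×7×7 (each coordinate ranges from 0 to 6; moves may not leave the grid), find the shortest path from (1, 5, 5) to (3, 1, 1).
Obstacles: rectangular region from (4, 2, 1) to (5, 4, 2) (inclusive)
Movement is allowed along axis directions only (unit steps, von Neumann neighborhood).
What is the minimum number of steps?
10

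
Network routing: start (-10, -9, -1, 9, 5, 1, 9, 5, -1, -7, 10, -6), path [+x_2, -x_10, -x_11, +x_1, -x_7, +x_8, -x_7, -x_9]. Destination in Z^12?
(-9, -8, -1, 9, 5, 1, 7, 6, -2, -8, 9, -6)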